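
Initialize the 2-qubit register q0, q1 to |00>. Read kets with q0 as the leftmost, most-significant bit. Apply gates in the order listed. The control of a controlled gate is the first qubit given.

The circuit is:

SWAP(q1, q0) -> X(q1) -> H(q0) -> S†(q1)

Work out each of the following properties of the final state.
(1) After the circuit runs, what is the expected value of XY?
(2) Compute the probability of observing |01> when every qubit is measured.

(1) In the final state, XY has expectation 0.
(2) The probability of measuring |01> is 1/2.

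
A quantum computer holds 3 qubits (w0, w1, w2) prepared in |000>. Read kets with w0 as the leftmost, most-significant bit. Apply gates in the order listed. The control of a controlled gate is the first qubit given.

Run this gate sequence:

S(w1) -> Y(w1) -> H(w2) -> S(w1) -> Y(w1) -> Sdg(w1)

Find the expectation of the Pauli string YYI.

The observable YYI averages to 0.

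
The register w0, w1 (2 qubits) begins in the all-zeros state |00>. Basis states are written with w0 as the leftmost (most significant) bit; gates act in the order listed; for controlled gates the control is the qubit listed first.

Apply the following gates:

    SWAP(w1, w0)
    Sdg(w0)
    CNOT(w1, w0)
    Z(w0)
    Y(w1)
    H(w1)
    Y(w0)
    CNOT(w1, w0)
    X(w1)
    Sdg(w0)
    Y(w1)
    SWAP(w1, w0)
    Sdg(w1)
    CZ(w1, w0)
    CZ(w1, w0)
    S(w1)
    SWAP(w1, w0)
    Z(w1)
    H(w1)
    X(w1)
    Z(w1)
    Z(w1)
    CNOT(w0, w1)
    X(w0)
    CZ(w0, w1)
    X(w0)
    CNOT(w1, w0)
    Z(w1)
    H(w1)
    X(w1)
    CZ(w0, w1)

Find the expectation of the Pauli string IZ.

The observable IZ averages to 0. Key observation: steps 12-17 multiply out to the identity, so the circuit reduces to the remaining gates.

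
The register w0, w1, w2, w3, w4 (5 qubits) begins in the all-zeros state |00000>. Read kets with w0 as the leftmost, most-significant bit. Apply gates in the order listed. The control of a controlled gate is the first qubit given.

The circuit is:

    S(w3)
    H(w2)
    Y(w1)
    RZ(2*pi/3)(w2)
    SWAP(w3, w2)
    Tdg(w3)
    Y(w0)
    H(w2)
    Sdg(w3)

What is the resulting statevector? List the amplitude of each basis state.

After the circuit, the state carries amplitude exp(2*I*pi/3)/2 on |11000>, exp(7*I*pi/12)/2 on |11010>, exp(2*I*pi/3)/2 on |11100>, exp(7*I*pi/12)/2 on |11110>, and 0 on every other basis state.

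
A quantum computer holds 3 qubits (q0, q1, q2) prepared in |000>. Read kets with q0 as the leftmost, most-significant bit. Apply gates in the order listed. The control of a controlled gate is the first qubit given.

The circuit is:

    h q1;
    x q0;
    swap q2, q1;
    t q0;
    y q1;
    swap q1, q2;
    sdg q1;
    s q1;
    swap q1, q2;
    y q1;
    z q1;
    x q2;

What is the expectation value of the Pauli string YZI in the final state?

The expectation value of YZI is 0. Key observation: the block from step 5 through step 10 cancels to the identity and can be dropped.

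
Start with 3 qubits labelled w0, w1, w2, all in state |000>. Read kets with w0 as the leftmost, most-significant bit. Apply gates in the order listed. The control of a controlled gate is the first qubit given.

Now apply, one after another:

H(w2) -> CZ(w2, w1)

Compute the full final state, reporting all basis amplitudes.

The resulting statevector has amplitude sqrt(2)/2 on |000>, sqrt(2)/2 on |001>, and 0 on every other basis state.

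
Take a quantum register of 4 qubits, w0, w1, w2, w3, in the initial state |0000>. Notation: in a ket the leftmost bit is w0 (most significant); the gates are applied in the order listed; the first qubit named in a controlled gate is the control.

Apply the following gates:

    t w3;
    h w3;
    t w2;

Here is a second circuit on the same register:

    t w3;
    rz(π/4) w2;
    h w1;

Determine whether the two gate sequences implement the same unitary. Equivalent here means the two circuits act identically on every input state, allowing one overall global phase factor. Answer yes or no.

No: there is an input state on which the two circuits produce genuinely different outputs (not merely differing by a phase).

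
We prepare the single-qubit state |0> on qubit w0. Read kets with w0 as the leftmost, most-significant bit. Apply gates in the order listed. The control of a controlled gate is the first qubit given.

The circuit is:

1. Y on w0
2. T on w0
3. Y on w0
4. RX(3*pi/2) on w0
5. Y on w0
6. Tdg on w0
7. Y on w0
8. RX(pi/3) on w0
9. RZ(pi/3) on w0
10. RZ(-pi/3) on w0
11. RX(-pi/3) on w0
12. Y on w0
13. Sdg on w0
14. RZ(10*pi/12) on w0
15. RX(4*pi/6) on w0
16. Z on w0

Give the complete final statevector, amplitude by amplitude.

The final amplitudes are (sqrt(2) + sqrt(6)*exp(I*pi/12))*exp(5*I*pi/6)/4 on |0>, -sqrt(6)*exp(I*pi/3)/4 + sqrt(2)*exp(5*I*pi/12)/4 on |1>. Key observation: gates 7-12 undo each other exactly, leaving only the rest of the circuit to track.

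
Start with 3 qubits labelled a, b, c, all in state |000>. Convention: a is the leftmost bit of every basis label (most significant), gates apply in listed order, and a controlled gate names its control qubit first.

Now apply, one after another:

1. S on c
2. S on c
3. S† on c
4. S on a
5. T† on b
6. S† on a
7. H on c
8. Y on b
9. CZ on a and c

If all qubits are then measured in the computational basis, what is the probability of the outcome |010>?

The probability of measuring |010> is 1/2.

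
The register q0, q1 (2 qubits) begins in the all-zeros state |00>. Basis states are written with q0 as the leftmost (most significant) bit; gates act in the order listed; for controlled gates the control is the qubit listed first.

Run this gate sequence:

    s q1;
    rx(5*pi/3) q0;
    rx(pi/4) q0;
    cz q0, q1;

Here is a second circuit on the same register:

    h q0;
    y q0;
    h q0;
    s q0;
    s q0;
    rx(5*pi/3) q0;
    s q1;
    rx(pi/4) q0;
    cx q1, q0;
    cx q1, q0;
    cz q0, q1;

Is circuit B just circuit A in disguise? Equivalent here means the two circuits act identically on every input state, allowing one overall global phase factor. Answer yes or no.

No, they are not equivalent — no single phase factor reconciles the two unitaries.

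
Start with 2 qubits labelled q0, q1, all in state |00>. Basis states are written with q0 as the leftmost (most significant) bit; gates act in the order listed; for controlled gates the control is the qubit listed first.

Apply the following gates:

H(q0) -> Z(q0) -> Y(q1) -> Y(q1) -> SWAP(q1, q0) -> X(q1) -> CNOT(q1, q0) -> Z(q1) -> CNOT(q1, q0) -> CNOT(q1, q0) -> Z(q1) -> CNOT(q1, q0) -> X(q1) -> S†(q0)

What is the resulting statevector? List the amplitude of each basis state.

The final amplitudes are sqrt(2)/2 on |00>, -sqrt(2)/2 on |01>, 0 on |10>, 0 on |11>.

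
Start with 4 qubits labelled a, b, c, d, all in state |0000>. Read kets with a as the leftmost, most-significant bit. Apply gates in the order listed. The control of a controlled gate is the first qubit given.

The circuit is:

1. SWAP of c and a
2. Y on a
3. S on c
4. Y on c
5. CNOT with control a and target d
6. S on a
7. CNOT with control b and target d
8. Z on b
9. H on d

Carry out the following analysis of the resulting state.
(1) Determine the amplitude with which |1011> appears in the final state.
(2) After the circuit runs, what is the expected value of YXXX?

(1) The amplitude on |1011> is sqrt(2)*I/2.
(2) The expectation value of YXXX is 0.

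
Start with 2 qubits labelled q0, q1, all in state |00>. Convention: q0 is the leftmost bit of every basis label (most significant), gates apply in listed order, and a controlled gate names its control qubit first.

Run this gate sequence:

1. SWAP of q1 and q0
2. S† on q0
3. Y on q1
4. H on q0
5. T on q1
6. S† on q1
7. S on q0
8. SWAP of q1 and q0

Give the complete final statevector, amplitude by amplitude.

The resulting statevector has amplitude 0 on |00>, 0 on |01>, sqrt(2)*exp(I*pi/4)/2 on |10>, sqrt(2)*exp(3*I*pi/4)/2 on |11>.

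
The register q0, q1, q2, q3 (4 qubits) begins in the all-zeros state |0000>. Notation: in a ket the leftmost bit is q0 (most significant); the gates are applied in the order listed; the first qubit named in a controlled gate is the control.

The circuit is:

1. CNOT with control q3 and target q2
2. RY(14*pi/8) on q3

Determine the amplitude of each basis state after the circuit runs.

The resulting statevector has amplitude -sqrt(sqrt(2) + 2)/2 on |0000>, sqrt(2 - sqrt(2))/2 on |0001>, and 0 on every other basis state.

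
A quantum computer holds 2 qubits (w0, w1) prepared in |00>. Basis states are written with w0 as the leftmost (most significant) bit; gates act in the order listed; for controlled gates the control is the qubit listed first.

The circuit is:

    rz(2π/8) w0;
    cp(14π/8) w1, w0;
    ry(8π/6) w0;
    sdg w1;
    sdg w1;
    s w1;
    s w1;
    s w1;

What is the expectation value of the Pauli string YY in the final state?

In the final state, YY has expectation 0. Key observation: the block from step 4 through step 7 cancels to the identity and can be dropped.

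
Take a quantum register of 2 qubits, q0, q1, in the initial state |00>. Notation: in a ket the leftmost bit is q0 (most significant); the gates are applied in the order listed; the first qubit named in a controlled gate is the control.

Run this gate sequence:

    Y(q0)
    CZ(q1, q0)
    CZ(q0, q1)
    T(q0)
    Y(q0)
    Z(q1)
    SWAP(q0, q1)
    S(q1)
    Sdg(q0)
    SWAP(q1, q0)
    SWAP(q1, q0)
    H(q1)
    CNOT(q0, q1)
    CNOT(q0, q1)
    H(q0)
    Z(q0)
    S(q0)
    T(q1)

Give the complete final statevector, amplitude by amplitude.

The final amplitudes are exp(I*pi/4)/2 on |00>, I/2 on |01>, -exp(3*I*pi/4)/2 on |10>, 1/2 on |11>. Key observation: the block from step 10 through step 11 cancels to the identity and can be dropped.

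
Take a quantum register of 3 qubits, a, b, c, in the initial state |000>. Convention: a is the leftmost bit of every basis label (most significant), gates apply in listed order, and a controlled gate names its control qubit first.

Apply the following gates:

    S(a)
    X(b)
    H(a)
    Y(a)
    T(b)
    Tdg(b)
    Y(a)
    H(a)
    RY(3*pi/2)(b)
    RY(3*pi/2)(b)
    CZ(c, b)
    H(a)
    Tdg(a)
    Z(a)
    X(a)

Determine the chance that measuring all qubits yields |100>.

Outcome |100> occurs with probability 1/2.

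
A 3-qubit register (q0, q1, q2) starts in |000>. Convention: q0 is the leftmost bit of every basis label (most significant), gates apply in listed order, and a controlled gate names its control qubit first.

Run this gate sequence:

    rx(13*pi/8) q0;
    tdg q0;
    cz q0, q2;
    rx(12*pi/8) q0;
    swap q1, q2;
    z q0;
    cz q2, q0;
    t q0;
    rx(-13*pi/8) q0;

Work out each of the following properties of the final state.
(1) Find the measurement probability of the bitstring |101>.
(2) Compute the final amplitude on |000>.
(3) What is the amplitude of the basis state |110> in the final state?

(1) The probability of measuring |101> is 0.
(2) The amplitude on |000> is -sqrt(4 - 2*sqrt(2))/4 + sqrt(sqrt(2) + 2)/4.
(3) The amplitude on |110> is 0.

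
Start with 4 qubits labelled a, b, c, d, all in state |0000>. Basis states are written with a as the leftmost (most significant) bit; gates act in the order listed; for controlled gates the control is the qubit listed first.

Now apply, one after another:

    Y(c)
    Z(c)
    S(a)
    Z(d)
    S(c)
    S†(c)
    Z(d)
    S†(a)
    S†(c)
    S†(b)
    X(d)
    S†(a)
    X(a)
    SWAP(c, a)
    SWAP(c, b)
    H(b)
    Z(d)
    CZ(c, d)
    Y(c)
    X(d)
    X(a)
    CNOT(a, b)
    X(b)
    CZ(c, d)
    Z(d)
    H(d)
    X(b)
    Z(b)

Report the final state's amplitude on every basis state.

After the circuit, the state carries amplitude I/2 on |0010>, I/2 on |0011>, I/2 on |0110>, I/2 on |0111>, and 0 on every other basis state. Key observation: the block from step 3 through step 8 cancels to the identity and can be dropped.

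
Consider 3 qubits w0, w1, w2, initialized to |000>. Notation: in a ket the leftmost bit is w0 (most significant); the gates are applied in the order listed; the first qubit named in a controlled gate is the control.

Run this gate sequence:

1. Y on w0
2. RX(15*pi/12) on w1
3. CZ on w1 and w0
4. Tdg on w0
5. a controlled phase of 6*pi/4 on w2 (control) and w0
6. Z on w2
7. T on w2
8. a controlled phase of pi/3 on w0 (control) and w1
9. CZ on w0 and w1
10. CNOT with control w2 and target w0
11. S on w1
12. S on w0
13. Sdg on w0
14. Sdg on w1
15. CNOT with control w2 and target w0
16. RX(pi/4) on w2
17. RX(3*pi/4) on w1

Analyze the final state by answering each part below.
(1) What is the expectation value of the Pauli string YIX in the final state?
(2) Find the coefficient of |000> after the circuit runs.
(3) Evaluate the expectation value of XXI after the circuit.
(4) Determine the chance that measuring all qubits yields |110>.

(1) In the final state, YIX has expectation 0. Key observation: steps 10-15 multiply out to the identity, so the circuit reduces to the remaining gates.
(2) |000> carries amplitude 0 in the final state.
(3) The observable XXI averages to 0.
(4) The probability of measuring |110> is sqrt(2)/32 + 1/16.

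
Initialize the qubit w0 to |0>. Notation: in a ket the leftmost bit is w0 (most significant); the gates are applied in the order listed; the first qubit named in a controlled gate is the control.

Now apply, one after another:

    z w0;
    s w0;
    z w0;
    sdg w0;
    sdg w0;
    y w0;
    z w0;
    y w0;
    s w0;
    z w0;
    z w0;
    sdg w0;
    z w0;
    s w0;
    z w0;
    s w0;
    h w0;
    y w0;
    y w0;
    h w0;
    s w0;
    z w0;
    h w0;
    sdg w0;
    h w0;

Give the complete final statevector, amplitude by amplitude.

After the circuit, the state carries amplitude -1/2 + I/2 on |0>, -1/2 - I/2 on |1>.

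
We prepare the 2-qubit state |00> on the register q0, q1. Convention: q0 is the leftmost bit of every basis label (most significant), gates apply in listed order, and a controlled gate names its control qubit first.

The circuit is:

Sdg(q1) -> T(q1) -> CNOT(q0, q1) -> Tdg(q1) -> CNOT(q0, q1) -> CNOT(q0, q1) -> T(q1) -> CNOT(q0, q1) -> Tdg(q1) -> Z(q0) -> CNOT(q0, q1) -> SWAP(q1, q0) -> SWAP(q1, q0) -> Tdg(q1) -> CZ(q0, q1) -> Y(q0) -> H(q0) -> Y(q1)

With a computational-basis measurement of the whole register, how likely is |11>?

Outcome |11> occurs with probability 1/2. Key observation: steps 2-9 multiply out to the identity, so the circuit reduces to the remaining gates.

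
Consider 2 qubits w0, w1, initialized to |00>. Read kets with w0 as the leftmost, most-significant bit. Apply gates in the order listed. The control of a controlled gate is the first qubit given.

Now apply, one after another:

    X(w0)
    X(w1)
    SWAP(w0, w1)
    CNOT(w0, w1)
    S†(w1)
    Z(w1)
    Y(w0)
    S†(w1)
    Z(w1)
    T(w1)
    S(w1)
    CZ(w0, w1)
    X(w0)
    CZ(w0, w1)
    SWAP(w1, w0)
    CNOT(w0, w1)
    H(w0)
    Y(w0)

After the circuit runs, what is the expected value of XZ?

The observable XZ averages to 1.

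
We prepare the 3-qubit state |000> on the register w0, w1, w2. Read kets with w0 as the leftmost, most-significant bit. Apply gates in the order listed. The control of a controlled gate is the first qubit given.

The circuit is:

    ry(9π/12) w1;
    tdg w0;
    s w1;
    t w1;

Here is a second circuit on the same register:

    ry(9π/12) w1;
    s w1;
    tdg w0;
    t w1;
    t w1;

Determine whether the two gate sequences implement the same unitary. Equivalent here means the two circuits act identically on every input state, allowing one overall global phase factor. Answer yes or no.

No: there is an input state on which the two circuits produce genuinely different outputs (not merely differing by a phase).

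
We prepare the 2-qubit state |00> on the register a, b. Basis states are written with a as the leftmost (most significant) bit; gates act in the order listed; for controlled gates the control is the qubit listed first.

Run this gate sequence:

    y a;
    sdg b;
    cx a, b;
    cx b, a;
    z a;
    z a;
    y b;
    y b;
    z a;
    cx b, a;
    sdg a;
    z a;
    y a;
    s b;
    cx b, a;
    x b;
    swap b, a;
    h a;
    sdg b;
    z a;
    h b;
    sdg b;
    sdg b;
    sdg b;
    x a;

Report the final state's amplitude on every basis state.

After the circuit, the state carries amplitude -I/2 on |00>, -1/2 on |01>, I/2 on |10>, 1/2 on |11>. Key observation: the block from step 6 through step 9 cancels to the identity and can be dropped.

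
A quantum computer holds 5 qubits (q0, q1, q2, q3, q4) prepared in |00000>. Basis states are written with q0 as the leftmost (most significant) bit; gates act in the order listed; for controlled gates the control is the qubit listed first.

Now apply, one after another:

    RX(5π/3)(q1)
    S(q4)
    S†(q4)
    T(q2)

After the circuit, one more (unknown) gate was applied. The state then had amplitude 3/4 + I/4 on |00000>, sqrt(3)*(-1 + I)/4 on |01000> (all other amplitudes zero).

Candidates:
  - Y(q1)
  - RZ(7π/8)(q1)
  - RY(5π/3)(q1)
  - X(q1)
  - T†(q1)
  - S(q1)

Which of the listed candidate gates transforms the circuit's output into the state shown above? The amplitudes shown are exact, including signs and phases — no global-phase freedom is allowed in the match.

It was RY(5π/3)(q1) that produced the state shown. Key observation: the block from step 2 through step 3 cancels to the identity and can be dropped.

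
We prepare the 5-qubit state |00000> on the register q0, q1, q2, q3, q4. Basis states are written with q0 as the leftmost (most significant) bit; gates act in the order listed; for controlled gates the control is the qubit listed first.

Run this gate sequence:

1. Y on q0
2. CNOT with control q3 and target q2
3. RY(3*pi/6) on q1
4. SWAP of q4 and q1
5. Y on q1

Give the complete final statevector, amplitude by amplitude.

The final amplitudes are -sqrt(2)/2 on |11000>, -sqrt(2)/2 on |11001>, and 0 on every other basis state.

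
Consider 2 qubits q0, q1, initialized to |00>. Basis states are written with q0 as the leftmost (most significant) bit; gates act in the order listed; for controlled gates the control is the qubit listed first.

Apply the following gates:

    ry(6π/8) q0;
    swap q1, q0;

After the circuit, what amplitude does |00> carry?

|00> carries amplitude sqrt(2 - sqrt(2))/2 in the final state.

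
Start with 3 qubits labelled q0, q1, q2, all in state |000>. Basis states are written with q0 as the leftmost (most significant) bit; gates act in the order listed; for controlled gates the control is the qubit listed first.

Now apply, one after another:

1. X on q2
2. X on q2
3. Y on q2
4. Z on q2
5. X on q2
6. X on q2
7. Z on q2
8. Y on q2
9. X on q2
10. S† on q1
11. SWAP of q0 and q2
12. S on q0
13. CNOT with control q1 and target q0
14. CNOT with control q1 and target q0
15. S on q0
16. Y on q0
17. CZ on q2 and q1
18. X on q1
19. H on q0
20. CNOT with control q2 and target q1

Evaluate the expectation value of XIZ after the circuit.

In the final state, XIZ has expectation 1. Key observation: the block from step 2 through step 9 cancels to the identity and can be dropped.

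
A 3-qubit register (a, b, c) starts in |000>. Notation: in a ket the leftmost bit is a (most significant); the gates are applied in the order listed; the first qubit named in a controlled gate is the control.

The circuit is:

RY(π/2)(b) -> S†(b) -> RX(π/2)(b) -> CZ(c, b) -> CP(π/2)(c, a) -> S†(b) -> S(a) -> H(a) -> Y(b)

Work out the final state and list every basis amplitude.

The resulting statevector has amplitude sqrt(2)*I/2 on |000>, sqrt(2)*I/2 on |100>, and 0 on every other basis state.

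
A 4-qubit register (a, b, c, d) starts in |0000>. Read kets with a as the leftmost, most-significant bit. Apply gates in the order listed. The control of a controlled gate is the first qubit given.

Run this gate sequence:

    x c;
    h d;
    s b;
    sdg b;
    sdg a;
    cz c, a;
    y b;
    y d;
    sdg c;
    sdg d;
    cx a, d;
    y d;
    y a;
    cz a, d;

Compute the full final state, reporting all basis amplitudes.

After the circuit, the state carries amplitude sqrt(2)/2 on |1110>, -sqrt(2)*I/2 on |1111>, and 0 on every other basis state. Key observation: gates 3-4 undo each other exactly, leaving only the rest of the circuit to track.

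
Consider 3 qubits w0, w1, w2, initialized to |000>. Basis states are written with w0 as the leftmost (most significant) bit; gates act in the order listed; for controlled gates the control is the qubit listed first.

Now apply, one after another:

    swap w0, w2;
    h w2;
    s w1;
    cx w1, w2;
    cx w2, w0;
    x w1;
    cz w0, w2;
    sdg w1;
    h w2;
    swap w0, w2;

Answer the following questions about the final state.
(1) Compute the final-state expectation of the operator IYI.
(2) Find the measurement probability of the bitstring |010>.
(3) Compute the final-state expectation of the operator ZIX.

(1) The observable IYI averages to 0.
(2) Outcome |010> occurs with probability 1/4.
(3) In the final state, ZIX has expectation -1.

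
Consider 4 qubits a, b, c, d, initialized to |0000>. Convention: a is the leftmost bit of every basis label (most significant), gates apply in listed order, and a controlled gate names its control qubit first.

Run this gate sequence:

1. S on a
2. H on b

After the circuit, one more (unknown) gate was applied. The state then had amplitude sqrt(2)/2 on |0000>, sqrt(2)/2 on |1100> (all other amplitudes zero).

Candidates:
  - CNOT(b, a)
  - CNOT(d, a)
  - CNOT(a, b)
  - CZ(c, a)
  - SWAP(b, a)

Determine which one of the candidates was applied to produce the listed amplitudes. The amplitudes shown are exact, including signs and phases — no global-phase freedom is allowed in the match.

The applied gate was CNOT(b, a).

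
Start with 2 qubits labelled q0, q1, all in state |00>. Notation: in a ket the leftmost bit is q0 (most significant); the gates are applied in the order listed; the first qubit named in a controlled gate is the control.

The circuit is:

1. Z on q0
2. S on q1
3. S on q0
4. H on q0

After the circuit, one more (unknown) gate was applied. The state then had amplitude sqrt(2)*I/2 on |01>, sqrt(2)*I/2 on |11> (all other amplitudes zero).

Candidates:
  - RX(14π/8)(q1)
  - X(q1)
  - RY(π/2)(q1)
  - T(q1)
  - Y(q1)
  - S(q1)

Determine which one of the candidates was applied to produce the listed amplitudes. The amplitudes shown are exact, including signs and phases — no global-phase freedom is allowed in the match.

The unique candidate consistent with the amplitudes is Y(q1).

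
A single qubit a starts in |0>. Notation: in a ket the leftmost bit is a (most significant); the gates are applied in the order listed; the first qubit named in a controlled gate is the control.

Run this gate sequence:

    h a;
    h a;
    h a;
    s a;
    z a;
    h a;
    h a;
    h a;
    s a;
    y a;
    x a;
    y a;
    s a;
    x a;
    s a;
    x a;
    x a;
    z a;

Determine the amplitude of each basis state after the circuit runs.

The final amplitudes are -1/2 - I/2 on |0>, -1/2 - I/2 on |1>.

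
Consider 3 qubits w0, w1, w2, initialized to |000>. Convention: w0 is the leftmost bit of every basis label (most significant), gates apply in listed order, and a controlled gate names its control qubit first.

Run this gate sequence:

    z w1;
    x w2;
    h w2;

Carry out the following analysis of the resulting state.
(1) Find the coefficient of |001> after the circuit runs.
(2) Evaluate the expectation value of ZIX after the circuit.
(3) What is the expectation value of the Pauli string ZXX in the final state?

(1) The amplitude on |001> is -sqrt(2)/2.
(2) The observable ZIX averages to -1.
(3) The observable ZXX averages to 0.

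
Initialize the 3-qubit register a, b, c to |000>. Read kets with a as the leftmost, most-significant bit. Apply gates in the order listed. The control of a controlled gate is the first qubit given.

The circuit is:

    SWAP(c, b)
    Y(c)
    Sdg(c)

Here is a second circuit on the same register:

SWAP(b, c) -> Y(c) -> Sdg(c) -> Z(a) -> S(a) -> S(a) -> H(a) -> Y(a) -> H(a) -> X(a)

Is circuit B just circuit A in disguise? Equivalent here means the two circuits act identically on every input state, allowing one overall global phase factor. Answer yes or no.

No: there is an input state on which the two circuits produce genuinely different outputs (not merely differing by a phase).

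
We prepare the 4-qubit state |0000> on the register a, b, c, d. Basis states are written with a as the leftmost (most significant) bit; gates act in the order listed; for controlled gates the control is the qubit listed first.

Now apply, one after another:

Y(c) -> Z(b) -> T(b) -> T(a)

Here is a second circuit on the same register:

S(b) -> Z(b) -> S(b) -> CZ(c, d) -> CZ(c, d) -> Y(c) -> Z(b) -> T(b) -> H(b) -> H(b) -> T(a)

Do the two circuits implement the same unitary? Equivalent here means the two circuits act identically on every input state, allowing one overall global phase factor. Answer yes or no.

Yes: on every input state the two circuits agree up to one overall phase factor.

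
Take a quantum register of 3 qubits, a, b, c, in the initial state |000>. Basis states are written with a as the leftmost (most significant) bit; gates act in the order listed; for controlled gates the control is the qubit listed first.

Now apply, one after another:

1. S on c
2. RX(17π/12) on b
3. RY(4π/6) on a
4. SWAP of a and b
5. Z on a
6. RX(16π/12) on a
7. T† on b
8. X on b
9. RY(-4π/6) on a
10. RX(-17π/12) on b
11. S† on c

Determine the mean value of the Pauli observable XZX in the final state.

In the final state, XZX has expectation 0.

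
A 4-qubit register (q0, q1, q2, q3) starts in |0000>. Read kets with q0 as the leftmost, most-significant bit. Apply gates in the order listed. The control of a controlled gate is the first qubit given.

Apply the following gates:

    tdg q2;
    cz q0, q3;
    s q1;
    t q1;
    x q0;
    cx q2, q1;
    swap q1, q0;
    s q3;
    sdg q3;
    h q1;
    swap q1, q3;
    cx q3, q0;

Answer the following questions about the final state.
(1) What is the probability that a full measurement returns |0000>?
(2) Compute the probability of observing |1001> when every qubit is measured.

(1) A full measurement returns |0000> with probability 1/2. Key observation: the block from step 8 through step 9 cancels to the identity and can be dropped.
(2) Outcome |1001> occurs with probability 1/2.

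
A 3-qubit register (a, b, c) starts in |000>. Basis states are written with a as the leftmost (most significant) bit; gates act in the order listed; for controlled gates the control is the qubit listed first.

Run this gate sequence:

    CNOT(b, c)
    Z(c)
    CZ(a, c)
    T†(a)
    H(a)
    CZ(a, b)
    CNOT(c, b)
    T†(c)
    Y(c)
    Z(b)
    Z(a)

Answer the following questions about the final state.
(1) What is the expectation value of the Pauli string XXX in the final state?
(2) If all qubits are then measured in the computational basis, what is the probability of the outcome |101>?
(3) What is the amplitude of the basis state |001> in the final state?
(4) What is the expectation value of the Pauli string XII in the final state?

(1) The observable XXX averages to 0.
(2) A full measurement returns |101> with probability 1/2.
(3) |001> carries amplitude sqrt(2)*I/2 in the final state.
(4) The expectation value of XII is -1.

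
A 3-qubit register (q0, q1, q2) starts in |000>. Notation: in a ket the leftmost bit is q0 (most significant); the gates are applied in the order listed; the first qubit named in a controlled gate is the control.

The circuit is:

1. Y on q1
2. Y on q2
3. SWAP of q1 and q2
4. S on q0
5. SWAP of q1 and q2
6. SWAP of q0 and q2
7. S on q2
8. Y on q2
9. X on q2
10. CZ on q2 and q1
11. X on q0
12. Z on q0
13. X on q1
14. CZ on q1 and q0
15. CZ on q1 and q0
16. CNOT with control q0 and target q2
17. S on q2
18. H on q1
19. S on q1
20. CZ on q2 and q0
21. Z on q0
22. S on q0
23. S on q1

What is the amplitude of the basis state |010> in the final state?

|010> carries amplitude sqrt(2)*I/2 in the final state.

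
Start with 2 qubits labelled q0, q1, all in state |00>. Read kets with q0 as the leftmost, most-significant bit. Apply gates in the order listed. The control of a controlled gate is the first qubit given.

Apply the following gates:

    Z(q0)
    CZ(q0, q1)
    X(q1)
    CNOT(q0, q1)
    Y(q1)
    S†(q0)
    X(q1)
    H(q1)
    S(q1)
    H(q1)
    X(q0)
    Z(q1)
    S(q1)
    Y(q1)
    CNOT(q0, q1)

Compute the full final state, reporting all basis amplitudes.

After the circuit, the state carries amplitude 0 on |00>, 0 on |01>, 1/2 - I/2 on |10>, -1/2 + I/2 on |11>.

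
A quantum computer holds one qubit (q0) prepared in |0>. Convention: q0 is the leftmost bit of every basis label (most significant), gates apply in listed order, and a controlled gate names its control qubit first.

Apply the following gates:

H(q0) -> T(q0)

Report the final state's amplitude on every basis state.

After the circuit, the state carries amplitude sqrt(2)/2 on |0>, sqrt(2)*exp(I*pi/4)/2 on |1>.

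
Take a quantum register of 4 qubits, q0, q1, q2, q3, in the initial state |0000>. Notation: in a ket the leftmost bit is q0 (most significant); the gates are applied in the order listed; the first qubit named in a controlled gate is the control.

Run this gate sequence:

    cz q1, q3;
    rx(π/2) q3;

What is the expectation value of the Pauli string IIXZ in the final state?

The observable IIXZ averages to 0.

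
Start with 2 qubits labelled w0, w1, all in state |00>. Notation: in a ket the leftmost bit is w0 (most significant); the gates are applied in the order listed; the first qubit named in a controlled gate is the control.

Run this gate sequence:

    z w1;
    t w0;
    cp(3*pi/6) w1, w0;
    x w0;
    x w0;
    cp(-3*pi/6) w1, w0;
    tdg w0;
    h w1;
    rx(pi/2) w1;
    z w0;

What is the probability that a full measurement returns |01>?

The probability of measuring |01> is 1/2. Key observation: steps 2-7 multiply out to the identity, so the circuit reduces to the remaining gates.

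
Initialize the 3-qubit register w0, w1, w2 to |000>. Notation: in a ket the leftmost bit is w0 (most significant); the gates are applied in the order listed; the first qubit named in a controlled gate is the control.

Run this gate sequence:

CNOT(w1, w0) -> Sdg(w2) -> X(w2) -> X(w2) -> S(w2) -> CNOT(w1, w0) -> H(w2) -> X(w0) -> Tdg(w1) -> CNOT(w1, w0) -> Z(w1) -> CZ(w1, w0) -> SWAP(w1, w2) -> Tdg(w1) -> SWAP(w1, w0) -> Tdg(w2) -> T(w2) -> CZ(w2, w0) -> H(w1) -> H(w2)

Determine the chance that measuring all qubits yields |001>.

A full measurement returns |001> with probability 1/8. Key observation: the block from step 1 through step 6 cancels to the identity and can be dropped.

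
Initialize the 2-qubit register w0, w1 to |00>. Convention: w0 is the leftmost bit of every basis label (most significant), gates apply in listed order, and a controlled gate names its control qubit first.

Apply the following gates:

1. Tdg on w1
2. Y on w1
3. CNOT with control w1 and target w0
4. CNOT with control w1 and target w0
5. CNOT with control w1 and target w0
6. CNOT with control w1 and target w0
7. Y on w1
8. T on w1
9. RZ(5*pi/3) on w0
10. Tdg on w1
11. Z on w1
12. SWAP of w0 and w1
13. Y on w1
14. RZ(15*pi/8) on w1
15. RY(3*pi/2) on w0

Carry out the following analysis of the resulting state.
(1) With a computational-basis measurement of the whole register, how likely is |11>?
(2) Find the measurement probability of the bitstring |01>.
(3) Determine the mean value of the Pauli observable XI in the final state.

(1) A full measurement returns |11> with probability 1/2. Key observation: the block from step 1 through step 8 cancels to the identity and can be dropped.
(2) Outcome |01> occurs with probability 1/2.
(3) The expectation value of XI is -1.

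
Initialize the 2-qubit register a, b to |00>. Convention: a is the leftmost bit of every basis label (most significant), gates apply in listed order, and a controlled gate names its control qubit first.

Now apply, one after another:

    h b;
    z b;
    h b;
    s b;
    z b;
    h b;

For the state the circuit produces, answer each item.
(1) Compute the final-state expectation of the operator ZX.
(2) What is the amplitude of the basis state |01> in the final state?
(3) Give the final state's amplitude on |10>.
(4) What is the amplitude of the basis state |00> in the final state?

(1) In the final state, ZX has expectation -1.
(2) |01> carries amplitude sqrt(2)*I/2 in the final state.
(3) |10> carries amplitude 0 in the final state.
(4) The amplitude on |00> is -sqrt(2)*I/2.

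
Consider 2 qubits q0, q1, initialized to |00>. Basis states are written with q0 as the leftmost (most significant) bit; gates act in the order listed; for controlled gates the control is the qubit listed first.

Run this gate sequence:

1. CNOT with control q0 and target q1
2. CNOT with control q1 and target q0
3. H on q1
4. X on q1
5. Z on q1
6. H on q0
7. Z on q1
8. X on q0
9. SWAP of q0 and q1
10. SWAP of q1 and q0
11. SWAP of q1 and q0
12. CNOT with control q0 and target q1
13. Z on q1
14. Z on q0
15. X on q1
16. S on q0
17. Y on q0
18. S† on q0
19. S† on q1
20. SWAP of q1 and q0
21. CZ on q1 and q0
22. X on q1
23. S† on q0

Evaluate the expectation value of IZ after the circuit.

The expectation value of IZ is 0.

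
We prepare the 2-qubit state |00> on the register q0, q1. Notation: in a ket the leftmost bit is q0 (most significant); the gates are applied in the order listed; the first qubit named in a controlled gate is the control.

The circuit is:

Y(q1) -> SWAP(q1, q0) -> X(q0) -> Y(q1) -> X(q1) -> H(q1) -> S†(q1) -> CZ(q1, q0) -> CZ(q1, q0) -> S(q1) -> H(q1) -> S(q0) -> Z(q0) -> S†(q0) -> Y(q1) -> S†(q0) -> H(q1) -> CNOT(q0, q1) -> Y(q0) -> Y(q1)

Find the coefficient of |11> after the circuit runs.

|11> carries amplitude sqrt(2)*I/2 in the final state. Key observation: the block from step 6 through step 11 cancels to the identity and can be dropped.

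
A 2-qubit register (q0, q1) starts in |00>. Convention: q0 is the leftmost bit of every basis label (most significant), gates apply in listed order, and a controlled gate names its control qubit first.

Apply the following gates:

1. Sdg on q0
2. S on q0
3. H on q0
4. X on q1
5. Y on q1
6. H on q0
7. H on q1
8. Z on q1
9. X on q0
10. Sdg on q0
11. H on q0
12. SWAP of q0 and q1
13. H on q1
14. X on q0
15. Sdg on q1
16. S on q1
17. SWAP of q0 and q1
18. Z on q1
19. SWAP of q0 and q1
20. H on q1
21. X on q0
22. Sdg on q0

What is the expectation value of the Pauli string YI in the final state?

The observable YI averages to -1.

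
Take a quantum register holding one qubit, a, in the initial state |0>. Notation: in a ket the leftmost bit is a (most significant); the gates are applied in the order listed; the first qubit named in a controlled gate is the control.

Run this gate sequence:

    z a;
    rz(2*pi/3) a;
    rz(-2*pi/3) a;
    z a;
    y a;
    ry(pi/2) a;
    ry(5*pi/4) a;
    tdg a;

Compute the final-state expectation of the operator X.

In the final state, X has expectation 1/2.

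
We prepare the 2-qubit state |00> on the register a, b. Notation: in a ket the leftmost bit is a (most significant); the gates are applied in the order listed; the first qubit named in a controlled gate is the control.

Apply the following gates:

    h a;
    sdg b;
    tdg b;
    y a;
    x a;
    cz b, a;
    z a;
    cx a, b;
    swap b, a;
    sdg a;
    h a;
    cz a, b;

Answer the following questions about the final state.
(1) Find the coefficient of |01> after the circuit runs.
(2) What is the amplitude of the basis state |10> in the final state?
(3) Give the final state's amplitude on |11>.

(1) The final state's coefficient on |01> equals 1/2.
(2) The final state's coefficient on |10> equals I/2.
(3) |11> carries amplitude 1/2 in the final state.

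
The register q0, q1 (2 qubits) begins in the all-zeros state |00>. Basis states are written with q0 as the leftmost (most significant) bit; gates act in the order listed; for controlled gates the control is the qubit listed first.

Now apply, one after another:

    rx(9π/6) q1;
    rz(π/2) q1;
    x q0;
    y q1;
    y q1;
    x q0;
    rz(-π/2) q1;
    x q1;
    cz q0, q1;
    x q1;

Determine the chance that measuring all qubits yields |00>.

The probability of measuring |00> is 1/2. Key observation: the block from step 2 through step 7 cancels to the identity and can be dropped.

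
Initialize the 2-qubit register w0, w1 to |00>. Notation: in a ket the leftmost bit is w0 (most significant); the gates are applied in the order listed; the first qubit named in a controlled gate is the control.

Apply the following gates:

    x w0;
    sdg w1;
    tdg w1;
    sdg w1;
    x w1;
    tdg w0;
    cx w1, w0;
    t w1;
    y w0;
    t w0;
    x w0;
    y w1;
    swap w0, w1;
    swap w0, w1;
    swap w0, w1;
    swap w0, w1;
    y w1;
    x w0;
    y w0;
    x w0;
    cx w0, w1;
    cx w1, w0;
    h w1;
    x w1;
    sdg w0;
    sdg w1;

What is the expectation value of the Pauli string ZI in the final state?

The observable ZI averages to -1.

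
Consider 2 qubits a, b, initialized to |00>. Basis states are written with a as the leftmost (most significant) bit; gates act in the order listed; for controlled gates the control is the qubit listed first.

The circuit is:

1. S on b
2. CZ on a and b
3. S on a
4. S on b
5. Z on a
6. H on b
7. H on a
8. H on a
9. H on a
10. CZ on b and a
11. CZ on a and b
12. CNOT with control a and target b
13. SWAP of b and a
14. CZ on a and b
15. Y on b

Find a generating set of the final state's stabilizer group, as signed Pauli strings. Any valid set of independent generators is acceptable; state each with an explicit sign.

The stabilizer group can be generated by -XZ, -ZX, among other valid generating sets. Key observation: the block from step 7 through step 8 cancels to the identity and can be dropped.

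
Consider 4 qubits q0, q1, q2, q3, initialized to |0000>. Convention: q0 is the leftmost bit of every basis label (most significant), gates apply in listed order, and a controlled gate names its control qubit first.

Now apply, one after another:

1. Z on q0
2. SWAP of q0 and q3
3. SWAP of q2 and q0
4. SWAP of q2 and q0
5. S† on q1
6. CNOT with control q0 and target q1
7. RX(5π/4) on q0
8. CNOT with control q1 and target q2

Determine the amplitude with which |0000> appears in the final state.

The final state's coefficient on |0000> equals -sqrt(2 - sqrt(2))/2. Key observation: steps 3-4 multiply out to the identity, so the circuit reduces to the remaining gates.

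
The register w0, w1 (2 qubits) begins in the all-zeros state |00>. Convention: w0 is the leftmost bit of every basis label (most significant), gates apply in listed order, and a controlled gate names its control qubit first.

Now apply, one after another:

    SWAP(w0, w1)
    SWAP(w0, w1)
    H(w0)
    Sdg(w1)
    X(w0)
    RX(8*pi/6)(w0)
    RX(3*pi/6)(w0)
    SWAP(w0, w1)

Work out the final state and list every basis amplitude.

The resulting statevector has amplitude -(1 - I)*(1 + sqrt(3)*I)/4 on |00>, -(1 - I)*(1 + sqrt(3)*I)/4 on |01>, 0 on |10>, 0 on |11>.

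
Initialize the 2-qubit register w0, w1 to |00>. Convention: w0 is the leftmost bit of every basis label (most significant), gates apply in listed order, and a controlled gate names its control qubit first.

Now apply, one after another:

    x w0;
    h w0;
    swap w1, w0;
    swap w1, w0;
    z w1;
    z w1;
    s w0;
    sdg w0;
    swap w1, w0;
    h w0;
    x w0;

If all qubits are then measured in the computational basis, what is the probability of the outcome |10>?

The probability of measuring |10> is 1/4.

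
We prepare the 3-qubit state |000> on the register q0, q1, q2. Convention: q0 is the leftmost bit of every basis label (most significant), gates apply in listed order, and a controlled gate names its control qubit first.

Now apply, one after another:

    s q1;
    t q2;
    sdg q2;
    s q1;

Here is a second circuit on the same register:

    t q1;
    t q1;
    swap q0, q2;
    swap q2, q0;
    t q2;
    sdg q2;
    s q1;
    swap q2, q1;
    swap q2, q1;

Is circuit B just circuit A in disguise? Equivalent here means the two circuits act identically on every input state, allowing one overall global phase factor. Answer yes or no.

Yes, they are equivalent — the unitaries differ by at most a global phase.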